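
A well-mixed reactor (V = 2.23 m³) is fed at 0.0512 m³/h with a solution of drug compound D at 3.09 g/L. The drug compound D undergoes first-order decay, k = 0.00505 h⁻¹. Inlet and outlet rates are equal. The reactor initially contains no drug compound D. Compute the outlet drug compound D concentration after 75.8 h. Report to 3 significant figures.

V dC/dt = Q(C_in − C) − k V C.
dC/dt = (Q/V) C_in − (Q/V + k) C; effective rate a = Q/V + k = 0.022960 + 0.00505 = 0.028010 h⁻¹.
C_ss = Q C_in/(Q + kV) = 2.5329 g/L; C(t) = C_ss + (C₀ − C_ss) e^(−a t).
C(75.8) = 2.5329 + (-2.5329)·e^(−0.028010·75.8) = 2.5329 + (-2.5329)·0.11966 = 2.2298 g/L.

2.23 g/L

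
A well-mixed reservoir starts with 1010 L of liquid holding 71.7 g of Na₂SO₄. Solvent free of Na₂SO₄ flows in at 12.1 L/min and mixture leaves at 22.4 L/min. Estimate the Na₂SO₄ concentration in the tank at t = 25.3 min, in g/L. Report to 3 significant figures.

Let m(t) be the amount of Na₂SO₄. Volume: V(t) = V₀ + (Q_in − Q_out) t = 1010 − 10.300 t; V(25.3) = 749.41 L.
No Na₂SO₄ enters, so dm/dt = −Q_out · (m/V).
dm/m = −Q_out dt/(V₀ − 10.300 t); integrating gives ln(m/m₀) = −(Q_out/(Q_in−Q_out)) ln(V/V₀).
m = m₀ (V₀/V)^(Q_out/(Q_in−Q_out)) = 71.7 × (1010/749.41)^(-2.1748) = 37.469 g.
C = m/V = 37.469/749.41 = 0.049997 g/L.

0.0500 g/L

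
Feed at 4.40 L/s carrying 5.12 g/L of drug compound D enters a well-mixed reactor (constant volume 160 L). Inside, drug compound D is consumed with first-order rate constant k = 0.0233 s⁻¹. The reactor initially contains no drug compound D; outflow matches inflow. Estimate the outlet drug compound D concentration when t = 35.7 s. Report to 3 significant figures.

V dC/dt = Q(C_in − C) − k V C.
dC/dt = (Q/V) C_in − (Q/V + k) C; effective rate a = Q/V + k = 0.027500 + 0.0233 = 0.050800 s⁻¹.
C_ss = Q C_in/(Q + kV) = 2.7717 g/L; C(t) = C_ss + (C₀ − C_ss) e^(−a t).
C(35.7) = 2.7717 + (-2.7717)·e^(−0.050800·35.7) = 2.7717 + (-2.7717)·0.16307 = 2.3197 g/L.

2.32 g/L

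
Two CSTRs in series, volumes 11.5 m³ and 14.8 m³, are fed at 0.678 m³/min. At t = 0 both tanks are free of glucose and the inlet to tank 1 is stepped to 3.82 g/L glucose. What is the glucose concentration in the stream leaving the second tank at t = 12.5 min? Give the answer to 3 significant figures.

0.528 g/L

Species balance on tank i: dCᵢ/dt = (Cᵢ₋₁ − Cᵢ)/τᵢ with τᵢ = Vᵢ/Q.
τ₁ = 11.5/0.678 = 16.962 min; τ₂ = 14.8/0.678 = 21.829 min.
Tank 1: C₁ = C_in(1 − e^(−t/τ₁)). Tank 2 (τ₁ ≠ τ₂): C₂ = C_in[1 − (τ₁ e^(−t/τ₁) − τ₂ e^(−t/τ₂))/(τ₁ − τ₂)].
At t = 12.5: e^(−t/τ₁) = 0.47857, e^(−t/τ₂) = 0.56404.
C₂ = 3.82·[1 − (16.962·0.47857 − 21.829·0.56404)/(-4.8673)] = 3.82·0.13812 = 0.52760 g/L.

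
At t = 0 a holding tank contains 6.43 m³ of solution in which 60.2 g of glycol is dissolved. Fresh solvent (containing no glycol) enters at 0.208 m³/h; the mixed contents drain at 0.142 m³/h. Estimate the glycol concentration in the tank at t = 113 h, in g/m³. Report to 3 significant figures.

Total volume: dV/dt = Q_in − Q_out = 0.066000 m³/h, so V(t) = 6.43 + 0.066000 t and V(113) = 13.888 m³.
Solute balance: dm/dt = 0 − Q_out C = −Q_out m/V(t).
Separate: dm/m = −Q_out dt/V(t) ⇒ ln(m/m₀) = −(Q_out/(Q_in−Q_out)) ln(V/V₀).
m = m₀ (V₀/V)^(Q_out/(Q_in−Q_out)) = 60.2 × (6.43/13.888)^(2.1515) = 11.483 g.
C = m/V = 11.483/13.888 = 0.82685 g/m³.

0.827 g/m³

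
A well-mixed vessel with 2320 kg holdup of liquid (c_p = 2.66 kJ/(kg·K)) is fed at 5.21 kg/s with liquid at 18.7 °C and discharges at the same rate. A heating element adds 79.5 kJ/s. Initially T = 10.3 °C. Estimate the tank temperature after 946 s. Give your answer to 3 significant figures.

22.7 °C

M c_p dT/dt = ṁ c_p (T_in − T) + Q̇.
Rearrange: dT/dt = (T_ss − T)/τ with τ = M/ṁ = 445.30 s and T_ss = T_in + Q̇/(ṁ c_p) = 24.437 °C.
Integrating: T(t) = T_ss + (T₀ − T_ss) e^(−t/τ).
T(946) = 24.437 + (-14.137)·e^(−946/445.30) = 24.437 + (-14.137)·0.11950 = 22.747 °C.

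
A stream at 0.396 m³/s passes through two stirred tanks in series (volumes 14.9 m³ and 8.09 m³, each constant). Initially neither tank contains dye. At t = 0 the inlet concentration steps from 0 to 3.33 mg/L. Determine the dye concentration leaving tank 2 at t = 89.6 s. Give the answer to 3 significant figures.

Time constants: τᵢ = Vᵢ/Q for each well-mixed tank.
τ₁ = 14.9/0.396 = 37.626 s; τ₂ = 8.09/0.396 = 20.429 s.
Solving the cascade with C₁(0)=C₂(0)=0 gives C₂(t) = C_in[1 − (τ₁ e^(−t/τ₁) − τ₂ e^(−t/τ₂))/(τ₁ − τ₂)].
At t = 89.6: e^(−t/τ₁) = 0.092429, e^(−t/τ₂) = 0.012452.
C₂ = 3.33·[1 − (37.626·0.092429 − 20.429·0.012452)/(17.197)] = 3.33·0.81256 = 2.7058 mg/L.

2.71 mg/L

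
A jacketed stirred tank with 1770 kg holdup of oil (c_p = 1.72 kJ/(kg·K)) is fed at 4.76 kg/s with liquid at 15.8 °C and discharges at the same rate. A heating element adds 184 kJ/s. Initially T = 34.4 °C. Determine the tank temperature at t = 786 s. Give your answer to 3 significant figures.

Heat balance on the well-mixed liquid: M c_p dT/dt = ṁ c_p (T_in − T) + 184.
Rearrange: dT/dt = (T_ss − T)/τ with τ = M/ṁ = 371.85 s and T_ss = T_in + Q̇/(ṁ c_p) = 38.274 °C.
This is linear first-order; T(t) = T_ss + (T₀ − T_ss) e^(−t/τ).
T(786) = 38.274 + (-3.8741)·e^(−786/371.85) = 38.274 + (-3.8741)·0.12078 = 37.806 °C.

37.8 °C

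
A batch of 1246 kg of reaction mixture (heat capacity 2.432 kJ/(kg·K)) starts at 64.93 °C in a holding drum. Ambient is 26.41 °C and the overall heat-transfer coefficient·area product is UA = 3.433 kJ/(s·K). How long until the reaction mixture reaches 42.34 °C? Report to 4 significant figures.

M c_p dT/dt = −UA(T − T_amb).
τ = M c_p/UA = 882.689 s; T_ss = T_amb = 26.4100 °C.
T(t) = T_ss + (T₀ − T_ss)e^(−t/τ); set T = 42.34:
t = −τ ln[(T − T_ss)/(T₀ − T_ss)] = −882.689 · ln(0.413551) = 779.391 s.

779.4 s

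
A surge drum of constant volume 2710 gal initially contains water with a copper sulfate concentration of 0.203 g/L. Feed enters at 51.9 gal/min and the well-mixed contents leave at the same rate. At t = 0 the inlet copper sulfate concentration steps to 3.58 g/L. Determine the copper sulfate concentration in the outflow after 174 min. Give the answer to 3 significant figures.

Unsteady species balance (constant V, well mixed): V dC/dt = Q(C_in − C).
Rewrite as dC/dt + C/τ = C_in/τ, τ = V/Q = 52.216 min.
Solution: C(t) = C_in + (C₀ − C_in) e^(−t/τ).
C(174) = 3.58 + (0.203 − 3.58)·e^(−174/52.216) = 3.58 + (-3.3770)·0.035710 = 3.4594 g/L.

3.46 g/L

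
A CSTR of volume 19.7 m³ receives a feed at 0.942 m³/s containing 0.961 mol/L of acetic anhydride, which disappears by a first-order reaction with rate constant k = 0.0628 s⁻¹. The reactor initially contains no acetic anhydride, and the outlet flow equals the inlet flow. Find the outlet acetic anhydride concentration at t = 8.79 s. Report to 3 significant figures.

0.258 mol/L

Species balance: V dC/dt = Q C_in − Q C − k V C.
This is linear with rate a = Q/V + k = 0.11062 s⁻¹.
C_ss = Q C_in/(Q + kV) = 0.41542 mol/L; C(t) = C_ss + (C₀ − C_ss) e^(−a t).
C(8.79) = 0.41542 + (-0.41542)·e^(−0.11062·8.79) = 0.41542 + (-0.41542)·0.37820 = 0.25831 mol/L.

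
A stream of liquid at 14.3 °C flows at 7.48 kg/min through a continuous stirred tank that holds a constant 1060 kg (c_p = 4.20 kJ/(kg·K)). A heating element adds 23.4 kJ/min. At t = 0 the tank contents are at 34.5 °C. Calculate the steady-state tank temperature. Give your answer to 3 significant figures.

15.0 °C

M c_p dT/dt = ṁ c_p (T_in − T) + Q̇.
At steady state dT/dt = 0 ⇒ T_ss = T_in + Q̇/(ṁ c_p) = 14.3 + 23.4/(7.48·4.20) = 15.045 °C.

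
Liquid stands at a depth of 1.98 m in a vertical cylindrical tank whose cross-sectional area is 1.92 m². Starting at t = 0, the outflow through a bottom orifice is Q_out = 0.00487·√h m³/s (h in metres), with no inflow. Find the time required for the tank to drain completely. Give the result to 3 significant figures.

A dh/dt = −Q_out = −0.00487 √h.
∫ h^(−1/2) dh = −(0.00487/A) ∫ dt, giving 2√h = 2√h₀ − (0.00487/A) t.
Set h = 0: 2√h₀ = (0.00487/A) t_empty ⇒ t_empty = 2A√h₀/0.00487.
t_empty = 2·1.92·√1.98/0.00487 = 3.8400·1.4071/0.00487 = 1109.5 s.

1110 s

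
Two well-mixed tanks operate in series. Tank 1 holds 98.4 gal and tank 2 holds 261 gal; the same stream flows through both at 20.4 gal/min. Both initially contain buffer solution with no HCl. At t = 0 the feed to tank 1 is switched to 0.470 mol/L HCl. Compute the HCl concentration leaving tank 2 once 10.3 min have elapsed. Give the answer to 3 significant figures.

Each tank obeys Vᵢ dCᵢ/dt = Q(Cᵢ₋₁ − Cᵢ), so τᵢ = Vᵢ/Q.
τ₁ = 98.4/20.4 = 4.8235 min; τ₂ = 261/20.4 = 12.794 min.
Solving the cascade with C₁(0)=C₂(0)=0 gives C₂(t) = C_in[1 − (τ₁ e^(−t/τ₁) − τ₂ e^(−t/τ₂))/(τ₁ − τ₂)].
At t = 10.3: e^(−t/τ₁) = 0.11820, e^(−t/τ₂) = 0.44706.
C₂ = 0.470·[1 − (4.8235·0.11820 − 12.794·0.44706)/(-7.9706)] = 0.470·0.35392 = 0.16634 mol/L.

0.166 mol/L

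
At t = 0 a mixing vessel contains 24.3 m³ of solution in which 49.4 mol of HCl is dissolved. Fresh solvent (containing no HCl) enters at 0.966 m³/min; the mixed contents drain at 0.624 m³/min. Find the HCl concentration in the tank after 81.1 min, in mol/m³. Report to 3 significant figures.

Total volume: dV/dt = Q_in − Q_out = 0.34200 m³/min, so V(t) = 24.3 + 0.34200 t and V(81.1) = 52.036 m³.
Species balance (pure solvent in): dm/dt = −Q_out · m/V(t).
dm/m = −Q_out dt/(V₀ + 0.34200 t); integrating gives ln(m/m₀) = −(Q_out/(Q_in−Q_out)) ln(V/V₀).
m = m₀ (V₀/V)^(Q_out/(Q_in−Q_out)) = 49.4 × (24.3/52.036)^(1.8246) = 12.312 mol.
C = m/V = 12.312/52.036 = 0.23661 mol/m³.

0.237 mol/m³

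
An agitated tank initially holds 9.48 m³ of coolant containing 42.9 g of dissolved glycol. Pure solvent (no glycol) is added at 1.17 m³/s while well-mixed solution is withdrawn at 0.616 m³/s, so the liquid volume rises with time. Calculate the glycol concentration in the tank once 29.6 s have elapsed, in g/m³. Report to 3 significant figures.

0.543 g/m³

Let m(t) be the amount of glycol. Volume: V(t) = V₀ + (Q_in − Q_out) t = 9.48 + 0.55400 t; V(29.6) = 25.878 m³.
No glycol enters, so dm/dt = −Q_out · (m/V).
dm/m = −Q_out dt/(V₀ + 0.55400 t); integrating gives ln(m/m₀) = −(Q_out/(Q_in−Q_out)) ln(V/V₀).
m = m₀ (V₀/V)^(Q_out/(Q_in−Q_out)) = 42.9 × (9.48/25.878)^(1.1119) = 14.045 g.
C = m/V = 14.045/25.878 = 0.54273 g/m³.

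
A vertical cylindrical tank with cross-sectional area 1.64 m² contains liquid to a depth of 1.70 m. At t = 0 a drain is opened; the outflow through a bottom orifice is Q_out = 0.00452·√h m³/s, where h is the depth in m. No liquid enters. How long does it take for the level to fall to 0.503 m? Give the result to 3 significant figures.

431 s

With no inflow, A dh/dt = −0.00452 √h.
∫ h^(−1/2) dh = −(0.00452/A) ∫ dt, giving 2√h = 2√h₀ − (0.00452/A) t.
t = 2A(√h₀ − √h)/0.00452 = 2·1.64·(√1.70 − √0.503)/0.00452
  = 3.2800 × (1.3038 − 0.70922) / 0.00452 = 431.49 s.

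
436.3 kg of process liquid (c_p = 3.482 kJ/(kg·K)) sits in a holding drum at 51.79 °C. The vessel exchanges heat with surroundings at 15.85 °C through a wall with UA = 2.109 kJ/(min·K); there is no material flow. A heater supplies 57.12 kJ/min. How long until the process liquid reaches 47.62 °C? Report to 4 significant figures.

458.5 min

Lumped-capacitance energy balance: M c_p dT/dt = UA(T_amb − T) + Q̇.
τ = M c_p/UA = 720.340 min; T_ss = T_amb + Q̇/UA = 15.85 + 57.12/2.109 = 42.9339 °C.
T(t) = T_ss + (T₀ − T_ss)e^(−t/τ); set T = 47.62:
t = −τ ln[(T − T_ss)/(T₀ − T_ss)] = −720.340 · ln(0.529137) = 458.502 min.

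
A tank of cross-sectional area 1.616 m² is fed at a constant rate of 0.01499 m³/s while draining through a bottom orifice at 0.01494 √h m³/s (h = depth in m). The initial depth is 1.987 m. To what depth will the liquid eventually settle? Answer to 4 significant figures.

A dh/dt = Q_in − 0.01494 √h. Steady state requires inflow = outflow:
Q_in = 0.01494 √h_ss ⇒ √h_ss = 0.01499/0.01494 = 1.00335.
h_ss = 1.00335² = 1.00670 m. (Since h₀ = 1.987 m > h_ss, the level will fall toward this value.)

1.007 m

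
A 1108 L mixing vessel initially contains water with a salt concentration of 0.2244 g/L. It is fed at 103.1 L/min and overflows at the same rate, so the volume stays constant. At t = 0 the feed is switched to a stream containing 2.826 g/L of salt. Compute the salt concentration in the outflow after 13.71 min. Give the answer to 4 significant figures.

2.100 g/L

Mass balance on the solute (V constant): V dC/dt = Q(C_in − C).
So dC/dt = (C_in − C)/τ with τ = V/Q = 1108/103.1 = 10.7468 min.
Integrating: C(t) = C_in + (C₀ − C_in) e^(−t/τ).
C(13.71) = 2.826 + (0.2244 − 2.826)·e^(−13.71/10.7468) = 2.826 + (-2.60160)·0.279229 = 2.09956 g/L.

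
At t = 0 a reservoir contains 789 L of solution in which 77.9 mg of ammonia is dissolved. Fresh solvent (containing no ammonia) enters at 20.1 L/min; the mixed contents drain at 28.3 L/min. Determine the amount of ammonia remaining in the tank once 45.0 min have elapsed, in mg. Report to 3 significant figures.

8.84 mg

Let m(t) be the amount of ammonia. Volume: V(t) = V₀ + (Q_in − Q_out) t = 789 − 8.2000 t; V(45.0) = 420.00 L.
Solute balance: dm/dt = 0 − Q_out C = −Q_out m/V(t).
dm/m = −Q_out dt/(V₀ − 8.2000 t); integrating gives ln(m/m₀) = −(Q_out/(Q_in−Q_out)) ln(V/V₀).
m = m₀ (V₀/V)^(Q_out/(Q_in−Q_out)) = 77.9 × (789/420.00)^(-3.4512) = 8.8409 mg.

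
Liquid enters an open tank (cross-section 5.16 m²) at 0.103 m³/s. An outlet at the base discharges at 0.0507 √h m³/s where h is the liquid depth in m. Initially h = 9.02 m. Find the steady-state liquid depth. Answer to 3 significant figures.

4.13 m

A dh/dt = Q_in − 0.0507 √h. Steady state requires inflow = outflow:
Q_in = 0.0507 √h_ss ⇒ √h_ss = 0.103/0.0507 = 2.0316.
h_ss = 2.0316² = 4.1272 m. (Since h₀ = 9.02 m > h_ss, the level will fall toward this value.)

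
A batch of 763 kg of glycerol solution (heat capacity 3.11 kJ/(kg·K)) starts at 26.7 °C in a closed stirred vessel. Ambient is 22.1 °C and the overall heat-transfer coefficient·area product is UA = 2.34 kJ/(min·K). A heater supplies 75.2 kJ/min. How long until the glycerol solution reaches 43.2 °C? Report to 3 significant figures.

Lumped-capacitance energy balance: M c_p dT/dt = UA(T_amb − T) + Q̇.
τ = M c_p/UA = 1014.1 min; T_ss = T_amb + Q̇/UA = 22.1 + 75.2/2.34 = 54.237 °C.
T(t) = T_ss + (T₀ − T_ss)e^(−t/τ); set T = 43.2:
t = −τ ln[(T − T_ss)/(T₀ − T_ss)] = −1014.1 · ln(0.40080) = 927.16 min.

927 min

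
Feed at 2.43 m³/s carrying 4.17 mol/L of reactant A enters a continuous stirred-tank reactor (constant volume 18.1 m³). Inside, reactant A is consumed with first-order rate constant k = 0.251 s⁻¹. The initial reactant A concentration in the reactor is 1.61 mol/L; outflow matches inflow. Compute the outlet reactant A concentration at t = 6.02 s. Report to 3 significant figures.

V dC/dt = Q(C_in − C) − k V C.
dC/dt = (Q/V) C_in − (Q/V + k) C; effective rate a = Q/V + k = 0.13425 + 0.251 = 0.38525 s⁻¹.
C_ss = Q C_in/(Q + kV) = 1.4532 mol/L; C(t) = C_ss + (C₀ − C_ss) e^(−a t).
C(6.02) = 1.4532 + (0.15683)·e^(−0.38525·6.02) = 1.4532 + (0.15683)·0.098349 = 1.4686 mol/L.

1.47 mol/L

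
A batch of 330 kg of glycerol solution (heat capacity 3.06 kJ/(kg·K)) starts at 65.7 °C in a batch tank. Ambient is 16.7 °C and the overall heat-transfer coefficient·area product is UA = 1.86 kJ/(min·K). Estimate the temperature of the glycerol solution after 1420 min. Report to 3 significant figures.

Lumped-capacitance energy balance: M c_p dT/dt = UA(T_amb − T).
dT/dt = (T_ss − T)/τ with T_ss = T_amb = 16.700 °C, τ = M c_p/UA = 330·3.06/1.86 = 542.90 min.
This is linear first-order; T(t) = T_ss + (T₀ − T_ss) e^(−t/τ).
T(1420) = 16.700 + (49.000)·0.073126 = 20.283 °C.

20.3 °C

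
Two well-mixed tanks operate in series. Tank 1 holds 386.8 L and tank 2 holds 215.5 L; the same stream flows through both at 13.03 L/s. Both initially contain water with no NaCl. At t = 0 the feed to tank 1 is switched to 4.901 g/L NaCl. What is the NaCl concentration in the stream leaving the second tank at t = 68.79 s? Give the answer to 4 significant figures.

3.907 g/L

Each tank obeys Vᵢ dCᵢ/dt = Q(Cᵢ₋₁ − Cᵢ), so τᵢ = Vᵢ/Q.
τ₁ = 386.8/13.03 = 29.6853 s; τ₂ = 215.5/13.03 = 16.5388 s.
Solving the cascade with C₁(0)=C₂(0)=0 gives C₂(t) = C_in[1 − (τ₁ e^(−t/τ₁) − τ₂ e^(−t/τ₂))/(τ₁ − τ₂)].
At t = 68.79: e^(−t/τ₁) = 0.0985388, e^(−t/τ₂) = 0.0156182.
C₂ = 4.901·[1 − (29.6853·0.0985388 − 16.5388·0.0156182)/(13.1466)] = 4.901·0.797145 = 3.90681 g/L.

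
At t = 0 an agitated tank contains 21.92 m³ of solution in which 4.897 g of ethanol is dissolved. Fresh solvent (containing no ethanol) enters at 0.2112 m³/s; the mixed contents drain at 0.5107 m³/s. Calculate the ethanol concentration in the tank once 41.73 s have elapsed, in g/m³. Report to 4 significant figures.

Let m(t) be the amount of ethanol. Volume: V(t) = V₀ + (Q_in − Q_out) t = 21.92 − 0.299500 t; V(41.73) = 9.42187 m³.
Species balance (pure solvent in): dm/dt = −Q_out · m/V(t).
Separate: dm/m = −Q_out dt/V(t) ⇒ ln(m/m₀) = −(Q_out/(Q_in−Q_out)) ln(V/V₀).
m = m₀ (V₀/V)^(Q_out/(Q_in−Q_out)) = 4.897 × (21.92/9.42187)^(-1.70518) = 1.16048 g.
C = m/V = 1.16048/9.42187 = 0.123168 g/m³.

0.1232 g/m³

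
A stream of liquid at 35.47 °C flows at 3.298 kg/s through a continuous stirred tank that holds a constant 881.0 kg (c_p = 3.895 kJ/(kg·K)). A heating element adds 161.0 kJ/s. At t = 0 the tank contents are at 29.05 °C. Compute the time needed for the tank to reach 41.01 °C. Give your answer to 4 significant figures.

Unsteady energy balance on the tank contents: M c_p dT/dt = ṁ c_p (T_in − T) + 161.0.
τ = M/ṁ = 267.132 s; T_ss = T_in + Q̇/(ṁ c_p) = 48.0034 °C.
T(t) = T_ss + (T₀ − T_ss) e^(−t/τ). Set T = 41.01:
e^(−t/τ) = (41.01 − 48.0034)/(29.05 − 48.0034) = 0.368978
t = −267.132 · ln(0.368978) = 266.335 s.

266.3 s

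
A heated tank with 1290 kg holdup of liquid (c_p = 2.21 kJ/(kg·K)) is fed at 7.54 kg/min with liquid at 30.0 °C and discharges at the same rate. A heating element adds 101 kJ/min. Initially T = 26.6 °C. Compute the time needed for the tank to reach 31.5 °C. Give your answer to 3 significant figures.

125 min

Heat balance on the well-mixed liquid: M c_p dT/dt = ṁ c_p (T_in − T) + 101.
τ = M/ṁ = 171.09 min; T_ss = T_in + Q̇/(ṁ c_p) = 36.061 °C.
T(t) = T_ss + (T₀ − T_ss) e^(−t/τ). Set T = 31.5:
e^(−t/τ) = (31.5 − 36.061)/(26.6 − 36.061) = 0.48209
t = −171.09 · ln(0.48209) = 124.83 min.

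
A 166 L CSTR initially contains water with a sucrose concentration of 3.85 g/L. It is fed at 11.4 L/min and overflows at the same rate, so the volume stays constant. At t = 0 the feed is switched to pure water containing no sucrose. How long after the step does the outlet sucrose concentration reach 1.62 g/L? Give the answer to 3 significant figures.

Species balance on the tank: V dC/dt = Q(C_in − C), so τ = V/Q = 14.561 min.
C(t) = C_in + (C₀ − C_in) e^(−t/τ). Set C = 1.62 and solve for t:
e^(−t/τ) = (C − C_in)/(C₀ − C_in) = (1.62 − 0)/(3.85 − 0) = 0.42078
t = −τ ln(…) = 14.561 × 0.86565 = 12.605 min.

12.6 min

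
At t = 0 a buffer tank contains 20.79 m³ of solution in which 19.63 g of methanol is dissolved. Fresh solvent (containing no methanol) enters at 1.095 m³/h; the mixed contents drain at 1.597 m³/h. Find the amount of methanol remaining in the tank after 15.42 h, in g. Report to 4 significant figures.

4.461 g

Let m(t) be the amount of methanol. Volume: V(t) = V₀ + (Q_in − Q_out) t = 20.79 − 0.502000 t; V(15.42) = 13.0492 m³.
Species balance (pure solvent in): dm/dt = −Q_out · m/V(t).
Separate: dm/m = −Q_out dt/V(t) ⇒ ln(m/m₀) = −(Q_out/(Q_in−Q_out)) ln(V/V₀).
m = m₀ (V₀/V)^(Q_out/(Q_in−Q_out)) = 19.63 × (20.79/13.0492)^(-3.18127) = 4.46106 g.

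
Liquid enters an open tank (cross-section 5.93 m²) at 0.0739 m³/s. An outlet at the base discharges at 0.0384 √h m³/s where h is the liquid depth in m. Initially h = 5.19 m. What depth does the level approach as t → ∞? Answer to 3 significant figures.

3.70 m

A dh/dt = Q_in − 0.0384 √h. Steady state requires inflow = outflow:
Q_in = 0.0384 √h_ss ⇒ √h_ss = 0.0739/0.0384 = 1.9245.
h_ss = 1.9245² = 3.7036 m. (Since h₀ = 5.19 m > h_ss, the level will fall toward this value.)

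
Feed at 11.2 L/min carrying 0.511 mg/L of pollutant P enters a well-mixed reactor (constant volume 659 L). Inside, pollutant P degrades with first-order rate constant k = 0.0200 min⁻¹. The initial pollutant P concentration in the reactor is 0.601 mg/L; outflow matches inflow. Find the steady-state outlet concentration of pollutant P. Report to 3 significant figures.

Species balance: V dC/dt = Q C_in − Q C − k V C.
Steady state (dC/dt = 0): C_ss = Q C_in/(Q + kV) = C_in/(1 + kV/Q).
C_ss = 11.2·0.511/(11.2 + 0.0200·659) = 5.7232/24.380 = 0.23475 mg/L.

0.235 mg/L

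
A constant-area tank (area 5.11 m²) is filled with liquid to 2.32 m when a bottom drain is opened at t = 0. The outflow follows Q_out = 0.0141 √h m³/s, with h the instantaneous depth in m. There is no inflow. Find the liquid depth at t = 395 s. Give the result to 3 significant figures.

0.957 m

A dh/dt = −Q_out = −0.0141 √h.
This is separable: 2 d(√h)/dt = −0.0141/A, so √h = √h₀ − (0.0141/(2A)) t.
√h = √2.32 − 0.0141·395/(2·5.11) = 1.5232 − 0.54496 = 0.97819.
h = 0.97819² = 0.95686 m.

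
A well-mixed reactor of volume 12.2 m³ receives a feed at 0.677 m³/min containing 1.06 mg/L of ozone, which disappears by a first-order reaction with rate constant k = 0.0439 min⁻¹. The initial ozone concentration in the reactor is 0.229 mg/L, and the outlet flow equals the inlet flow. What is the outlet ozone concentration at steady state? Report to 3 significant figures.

V dC/dt = Q(C_in − C) − k V C.
At steady state: 0 = Q C_in − (Q + kV) C_ss, so C_ss = Q C_in/(Q + kV).
C_ss = 0.677·1.06/(0.677 + 0.0439·12.2) = 0.71762/1.2126 = 0.59181 mg/L.

0.592 mg/L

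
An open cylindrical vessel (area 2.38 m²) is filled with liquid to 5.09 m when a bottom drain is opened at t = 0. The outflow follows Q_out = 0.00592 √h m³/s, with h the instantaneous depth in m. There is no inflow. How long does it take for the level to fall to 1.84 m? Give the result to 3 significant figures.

With no inflow, A dh/dt = −0.00592 √h.
This is separable: 2 d(√h)/dt = −0.00592/A, so √h = √h₀ − (0.00592/(2A)) t.
t = 2A(√h₀ − √h)/0.00592 = 2·2.38·(√5.09 − √1.84)/0.00592
  = 4.7600 × (2.2561 − 1.3565) / 0.00592 = 723.36 s.

723 s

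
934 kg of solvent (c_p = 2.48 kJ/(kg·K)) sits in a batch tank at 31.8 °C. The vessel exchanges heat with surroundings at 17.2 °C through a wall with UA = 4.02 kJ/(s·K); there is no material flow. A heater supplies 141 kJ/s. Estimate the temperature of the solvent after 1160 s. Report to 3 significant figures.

49.5 °C

Lumped-capacitance energy balance: M c_p dT/dt = UA(T_amb − T) + Q̇.
dT/dt = (T_ss − T)/τ with T_ss = T_amb + Q̇/UA = 17.2 + 141/4.02 = 52.275 °C, τ = M c_p/UA = 934·2.48/4.02 = 576.20 s.
Integrating: T(t) = T_ss + (T₀ − T_ss) e^(−t/τ).
T(1160) = 52.275 + (-20.475)·0.13356 = 49.540 °C.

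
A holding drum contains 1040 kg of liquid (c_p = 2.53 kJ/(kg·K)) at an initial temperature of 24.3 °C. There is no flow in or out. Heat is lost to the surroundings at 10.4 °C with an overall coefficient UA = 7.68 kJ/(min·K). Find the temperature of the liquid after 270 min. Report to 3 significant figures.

16.7 °C

Lumped-capacitance energy balance: M c_p dT/dt = UA(T_amb − T).
dT/dt = (T_ss − T)/τ with T_ss = T_amb = 10.400 °C, τ = M c_p/UA = 1040·2.53/7.68 = 342.60 min.
Integrating: T(t) = T_ss + (T₀ − T_ss) e^(−t/τ).
T(270) = 10.400 + (13.900)·0.45472 = 16.721 °C.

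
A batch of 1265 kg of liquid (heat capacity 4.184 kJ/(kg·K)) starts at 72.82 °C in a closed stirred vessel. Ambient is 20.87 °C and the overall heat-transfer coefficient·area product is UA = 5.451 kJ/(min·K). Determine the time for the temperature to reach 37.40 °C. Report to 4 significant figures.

1112 min

Lumped-capacitance energy balance: M c_p dT/dt = UA(T_amb − T).
τ = M c_p/UA = 970.970 min; T_ss = T_amb = 20.8700 °C.
T(t) = T_ss + (T₀ − T_ss)e^(−t/τ); set T = 37.40:
t = −τ ln[(T − T_ss)/(T₀ − T_ss)] = −970.970 · ln(0.318191) = 1111.86 min.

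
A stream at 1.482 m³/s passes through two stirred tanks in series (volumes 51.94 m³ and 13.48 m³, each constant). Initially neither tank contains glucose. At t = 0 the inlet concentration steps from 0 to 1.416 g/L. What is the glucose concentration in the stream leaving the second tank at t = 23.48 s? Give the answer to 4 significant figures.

0.4750 g/L

Species balance on tank i: dCᵢ/dt = (Cᵢ₋₁ − Cᵢ)/τᵢ with τᵢ = Vᵢ/Q.
τ₁ = 51.94/1.482 = 35.0472 s; τ₂ = 13.48/1.482 = 9.09582 s.
Tank 1: C₁ = C_in(1 − e^(−t/τ₁)). Tank 2 (τ₁ ≠ τ₂): C₂ = C_in[1 − (τ₁ e^(−t/τ₁) − τ₂ e^(−t/τ₂))/(τ₁ − τ₂)].
At t = 23.48: e^(−t/τ₁) = 0.511733, e^(−t/τ₂) = 0.0756675.
C₂ = 1.416·[1 − (35.0472·0.511733 − 9.09582·0.0756675)/(25.9514)] = 1.416·0.335429 = 0.474968 g/L.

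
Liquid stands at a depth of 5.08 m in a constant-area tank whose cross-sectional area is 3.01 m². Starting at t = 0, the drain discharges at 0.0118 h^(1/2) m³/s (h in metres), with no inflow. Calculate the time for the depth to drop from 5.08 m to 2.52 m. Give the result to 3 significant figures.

With no inflow, A dh/dt = −0.0118 √h.
∫ h^(−1/2) dh = −(0.0118/A) ∫ dt, giving 2√h = 2√h₀ − (0.0118/A) t.
t = 2A(√h₀ − √h)/0.0118 = 2·3.01·(√5.08 − √2.52)/0.0118
  = 6.0200 × (2.2539 − 1.5875) / 0.0118 = 339.99 s.

340 s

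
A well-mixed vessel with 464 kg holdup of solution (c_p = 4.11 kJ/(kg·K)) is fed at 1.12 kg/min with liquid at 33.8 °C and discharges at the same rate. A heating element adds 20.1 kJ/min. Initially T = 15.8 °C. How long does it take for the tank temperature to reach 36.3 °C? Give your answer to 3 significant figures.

M c_p dT/dt = ṁ c_p (T_in − T) + Q̇.
τ = M/ṁ = 414.29 min; T_ss = T_in + Q̇/(ṁ c_p) = 38.167 °C.
T(t) = T_ss + (T₀ − T_ss) e^(−t/τ). Set T = 36.3:
e^(−t/τ) = (36.3 − 38.167)/(15.8 − 38.167) = 0.083452
t = −414.29 · ln(0.083452) = 1028.9 min.

1030 min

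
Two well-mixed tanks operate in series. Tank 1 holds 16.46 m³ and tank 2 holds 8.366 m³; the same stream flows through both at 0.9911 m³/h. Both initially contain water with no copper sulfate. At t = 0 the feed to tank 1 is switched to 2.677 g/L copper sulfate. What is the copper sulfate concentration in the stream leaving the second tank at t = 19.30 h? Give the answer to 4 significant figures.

Time constants: τᵢ = Vᵢ/Q for each well-mixed tank.
τ₁ = 16.46/0.9911 = 16.6078 h; τ₂ = 8.366/0.9911 = 8.44113 h.
Solving the cascade with C₁(0)=C₂(0)=0 gives C₂(t) = C_in[1 − (τ₁ e^(−t/τ₁) − τ₂ e^(−t/τ₂))/(τ₁ − τ₂)].
At t = 19.30: e^(−t/τ₁) = 0.312827, e^(−t/τ₂) = 0.101629.
C₂ = 2.677·[1 − (16.6078·0.312827 − 8.44113·0.101629)/(8.16668)] = 2.677·0.468877 = 1.25518 g/L.

1.255 g/L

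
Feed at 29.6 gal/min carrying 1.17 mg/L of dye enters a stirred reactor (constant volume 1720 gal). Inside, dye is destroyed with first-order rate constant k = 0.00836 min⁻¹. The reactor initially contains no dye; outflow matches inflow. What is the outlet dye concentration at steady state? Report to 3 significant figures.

V dC/dt = Q(C_in − C) − k V C.
Steady state (dC/dt = 0): C_ss = Q C_in/(Q + kV) = C_in/(1 + kV/Q).
C_ss = 29.6·1.17/(29.6 + 0.00836·1720) = 34.632/43.979 = 0.78746 mg/L.

0.787 mg/L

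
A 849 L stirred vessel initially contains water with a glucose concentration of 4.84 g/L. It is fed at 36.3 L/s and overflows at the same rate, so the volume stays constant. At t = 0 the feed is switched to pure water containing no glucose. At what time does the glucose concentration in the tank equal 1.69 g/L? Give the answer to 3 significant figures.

Species balance: V dC/dt = Q(C_in − C) ⇒ τ = V/Q = 23.388 s.
C(t) = C_in + (C₀ − C_in) e^(−t/τ). Set C = 1.69 and solve for t:
e^(−t/τ) = (C − C_in)/(C₀ − C_in) = (1.69 − 0)/(4.84 − 0) = 0.34917
t = −τ ln(…) = 23.388 × 1.0522 = 24.609 s.

24.6 s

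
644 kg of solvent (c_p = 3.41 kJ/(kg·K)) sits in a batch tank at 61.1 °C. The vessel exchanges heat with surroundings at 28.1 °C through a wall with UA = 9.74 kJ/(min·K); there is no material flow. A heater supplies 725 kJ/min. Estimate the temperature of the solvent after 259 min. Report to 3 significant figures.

89.4 °C

M c_p dT/dt = −UA(T − T_amb) + Q̇.
dT/dt = (T_ss − T)/τ with T_ss = T_amb + Q̇/UA = 28.1 + 725/9.74 = 102.54 °C, τ = M c_p/UA = 644·3.41/9.74 = 225.47 min.
This is linear first-order; T(t) = T_ss + (T₀ − T_ss) e^(−t/τ).
T(259) = 102.54 + (-41.435)·0.31704 = 89.399 °C.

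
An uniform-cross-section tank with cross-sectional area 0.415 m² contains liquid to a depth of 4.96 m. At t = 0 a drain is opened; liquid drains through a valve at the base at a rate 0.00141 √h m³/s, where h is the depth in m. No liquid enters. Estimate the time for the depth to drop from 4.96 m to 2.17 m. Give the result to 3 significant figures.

With no inflow, A dh/dt = −0.00141 √h.
This is separable: 2 d(√h)/dt = −0.00141/A, so √h = √h₀ − (0.00141/(2A)) t.
t = 2A(√h₀ − √h)/0.00141 = 2·0.415·(√4.96 − √2.17)/0.00141
  = 0.83000 × (2.2271 − 1.4731) / 0.00141 = 443.85 s.

444 s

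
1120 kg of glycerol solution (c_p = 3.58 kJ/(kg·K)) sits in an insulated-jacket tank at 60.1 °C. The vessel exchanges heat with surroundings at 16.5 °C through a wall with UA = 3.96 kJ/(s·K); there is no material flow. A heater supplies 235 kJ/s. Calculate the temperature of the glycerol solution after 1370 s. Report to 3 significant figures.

Lumped-capacitance energy balance: M c_p dT/dt = UA(T_amb − T) + Q̇.
dT/dt = (T_ss − T)/τ with T_ss = T_amb + Q̇/UA = 16.5 + 235/3.96 = 75.843 °C, τ = M c_p/UA = 1120·3.58/3.96 = 1012.5 s.
T approaches T_ss exponentially: T(t) = T_ss + (T₀ − T_ss) e^(−t/τ).
T(1370) = 75.843 + (-15.743)·0.25845 = 71.775 °C.

71.8 °C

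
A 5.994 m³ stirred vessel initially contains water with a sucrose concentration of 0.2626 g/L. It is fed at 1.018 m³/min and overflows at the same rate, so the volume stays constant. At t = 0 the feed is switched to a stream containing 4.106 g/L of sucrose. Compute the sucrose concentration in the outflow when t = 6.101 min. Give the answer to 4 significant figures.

Unsteady species balance (constant V, well mixed): V dC/dt = Q(C_in − C).
So dC/dt = (C_in − C)/τ with τ = V/Q = 5.994/1.018 = 5.88802 min.
Solution: C(t) = C_in + (C₀ − C_in) e^(−t/τ).
C(6.101) = 4.106 + (0.2626 − 4.106)·e^(−6.101/5.88802) = 4.106 + (-3.84340)·0.354810 = 2.74232 g/L.

2.742 g/L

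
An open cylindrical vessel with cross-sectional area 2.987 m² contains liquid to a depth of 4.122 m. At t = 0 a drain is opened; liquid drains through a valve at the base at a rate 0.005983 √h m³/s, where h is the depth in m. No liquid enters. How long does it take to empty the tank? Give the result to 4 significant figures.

A dh/dt = −Q_out = −0.005983 √h.
∫ h^(−1/2) dh = −(0.005983/A) ∫ dt, giving 2√h = 2√h₀ − (0.005983/A) t.
Tank is empty when √h = 0: t_empty = 2A√h₀/0.005983.
t_empty = 2·2.987·√4.122/0.005983 = 5.97400·2.03027/0.005983 = 2027.22 s.

2027 s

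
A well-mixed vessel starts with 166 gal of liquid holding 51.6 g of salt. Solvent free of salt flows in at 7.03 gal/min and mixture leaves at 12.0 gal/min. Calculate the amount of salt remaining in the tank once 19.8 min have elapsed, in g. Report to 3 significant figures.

Let m(t) be the amount of salt. Volume: V(t) = V₀ + (Q_in − Q_out) t = 166 − 4.9700 t; V(19.8) = 67.594 gal.
Solute balance: dm/dt = 0 − Q_out C = −Q_out m/V(t).
dm/m = −Q_out dt/(V₀ − 4.9700 t); integrating gives ln(m/m₀) = −(Q_out/(Q_in−Q_out)) ln(V/V₀).
m = m₀ (V₀/V)^(Q_out/(Q_in−Q_out)) = 51.6 × (166/67.594)^(-2.4145) = 5.8955 g.

5.90 g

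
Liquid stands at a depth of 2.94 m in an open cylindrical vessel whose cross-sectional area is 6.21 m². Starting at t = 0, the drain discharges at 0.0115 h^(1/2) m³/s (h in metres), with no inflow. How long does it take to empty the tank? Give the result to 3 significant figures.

With no inflow, A dh/dt = −0.0115 √h.
This is separable: 2 d(√h)/dt = −0.0115/A, so √h = √h₀ − (0.0115/(2A)) t.
Tank is empty when √h = 0: t_empty = 2A√h₀/0.0115.
t_empty = 2·6.21·√2.94/0.0115 = 12.420·1.7146/0.0115 = 1851.8 s.

1850 s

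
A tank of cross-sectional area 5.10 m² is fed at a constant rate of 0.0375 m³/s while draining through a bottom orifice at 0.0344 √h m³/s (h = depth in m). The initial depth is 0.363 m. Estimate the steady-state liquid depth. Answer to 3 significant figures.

Level balance: A dh/dt = 0.0375 − 0.0344 √h. Setting dh/dt = 0:
Q_in = 0.0344 √h_ss ⇒ √h_ss = 0.0375/0.0344 = 1.0901.
h_ss = 1.0901² = 1.1884 m. (Since h₀ = 0.363 m < h_ss, the level will rise toward this value.)

1.19 m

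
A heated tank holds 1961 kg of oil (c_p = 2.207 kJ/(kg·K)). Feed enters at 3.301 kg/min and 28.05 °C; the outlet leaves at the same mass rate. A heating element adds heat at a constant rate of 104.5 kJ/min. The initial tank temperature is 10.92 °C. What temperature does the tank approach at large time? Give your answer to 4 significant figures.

Unsteady energy balance on the tank contents: M c_p dT/dt = ṁ c_p (T_in − T) + 104.5.
At steady state dT/dt = 0 ⇒ T_ss = T_in + Q̇/(ṁ c_p) = 28.05 + 104.5/(3.301·2.207) = 42.3939 °C.

42.39 °C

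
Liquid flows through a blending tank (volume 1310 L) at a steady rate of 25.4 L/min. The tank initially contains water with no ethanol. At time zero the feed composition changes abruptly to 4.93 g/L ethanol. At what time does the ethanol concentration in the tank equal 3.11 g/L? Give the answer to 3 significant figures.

Species balance: V dC/dt = Q(C_in − C) ⇒ τ = V/Q = 51.575 min.
C(t) = C_in + (C₀ − C_in) e^(−t/τ). Set C = 3.11 and solve for t:
e^(−t/τ) = (C − C_in)/(C₀ − C_in) = (3.11 − 4.93)/(0 − 4.93) = 0.36917
t = −τ ln(…) = 51.575 × 0.99650 = 51.394 min.

51.4 min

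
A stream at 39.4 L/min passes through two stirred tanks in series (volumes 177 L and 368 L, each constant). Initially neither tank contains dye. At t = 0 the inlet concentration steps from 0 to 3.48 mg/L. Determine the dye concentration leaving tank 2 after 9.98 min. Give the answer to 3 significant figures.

1.53 mg/L

Time constants: τᵢ = Vᵢ/Q for each well-mixed tank.
τ₁ = 177/39.4 = 4.4924 min; τ₂ = 368/39.4 = 9.3401 min.
Solving the cascade with C₁(0)=C₂(0)=0 gives C₂(t) = C_in[1 − (τ₁ e^(−t/τ₁) − τ₂ e^(−t/τ₂))/(τ₁ − τ₂)].
At t = 9.98: e^(−t/τ₁) = 0.10844, e^(−t/τ₂) = 0.34352.
C₂ = 3.48·[1 − (4.4924·0.10844 − 9.3401·0.34352)/(-4.8477)] = 3.48·0.43863 = 1.5264 mg/L.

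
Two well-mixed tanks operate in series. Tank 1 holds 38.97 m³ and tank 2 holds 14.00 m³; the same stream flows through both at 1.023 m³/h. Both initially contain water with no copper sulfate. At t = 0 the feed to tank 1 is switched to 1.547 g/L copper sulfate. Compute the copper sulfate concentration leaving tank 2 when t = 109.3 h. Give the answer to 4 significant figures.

1.410 g/L

Each tank obeys Vᵢ dCᵢ/dt = Q(Cᵢ₋₁ − Cᵢ), so τᵢ = Vᵢ/Q.
τ₁ = 38.97/1.023 = 38.0938 h; τ₂ = 14.00/1.023 = 13.6852 h.
Tank 1: C₁ = C_in(1 − e^(−t/τ₁)). Tank 2 (τ₁ ≠ τ₂): C₂ = C_in[1 − (τ₁ e^(−t/τ₁) − τ₂ e^(−t/τ₂))/(τ₁ − τ₂)].
At t = 109.3: e^(−t/τ₁) = 0.0567426, e^(−t/τ₂) = 0.000339952.
C₂ = 1.547·[1 − (38.0938·0.0567426 − 13.6852·0.000339952)/(24.4086)] = 1.547·0.911634 = 1.41030 g/L.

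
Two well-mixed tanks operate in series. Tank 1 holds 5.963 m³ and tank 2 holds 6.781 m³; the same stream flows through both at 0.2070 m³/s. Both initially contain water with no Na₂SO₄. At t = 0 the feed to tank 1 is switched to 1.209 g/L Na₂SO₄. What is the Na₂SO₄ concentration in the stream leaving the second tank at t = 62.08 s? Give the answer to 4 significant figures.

0.7240 g/L

Each tank obeys Vᵢ dCᵢ/dt = Q(Cᵢ₋₁ − Cᵢ), so τᵢ = Vᵢ/Q.
τ₁ = 5.963/0.2070 = 28.8068 s; τ₂ = 6.781/0.2070 = 32.7585 s.
Tank 1: C₁ = C_in(1 − e^(−t/τ₁)). Tank 2 (τ₁ ≠ τ₂): C₂ = C_in[1 − (τ₁ e^(−t/τ₁) − τ₂ e^(−t/τ₂))/(τ₁ − τ₂)].
At t = 62.08: e^(−t/τ₁) = 0.115897, e^(−t/τ₂) = 0.150306.
C₂ = 1.209·[1 − (28.8068·0.115897 − 32.7585·0.150306)/(-3.95169)] = 1.209·0.598867 = 0.724030 g/L.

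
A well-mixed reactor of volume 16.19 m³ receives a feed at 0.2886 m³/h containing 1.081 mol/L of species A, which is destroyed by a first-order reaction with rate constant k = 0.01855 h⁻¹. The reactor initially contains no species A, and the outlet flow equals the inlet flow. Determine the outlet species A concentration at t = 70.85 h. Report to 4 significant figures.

Accumulation = in − out − consumed: V dC/dt = Q C_in − Q C − k V C.
This is linear with rate a = Q/V + k = 0.0363758 h⁻¹.
C_ss = Q C_in/(Q + kV) = 0.529740 mol/L; C(t) = C_ss + (C₀ − C_ss) e^(−a t).
C(70.85) = 0.529740 + (-0.529740)·e^(−0.0363758·70.85) = 0.529740 + (-0.529740)·0.0759844 = 0.489488 mol/L.

0.4895 mol/L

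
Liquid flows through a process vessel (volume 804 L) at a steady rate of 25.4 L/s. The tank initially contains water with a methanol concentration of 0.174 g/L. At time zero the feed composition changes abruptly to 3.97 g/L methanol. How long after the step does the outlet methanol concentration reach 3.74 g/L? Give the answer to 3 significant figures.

Species balance: V dC/dt = Q(C_in − C) ⇒ τ = V/Q = 31.654 s.
C(t) = C_in + (C₀ − C_in) e^(−t/τ). Set C = 3.74 and solve for t:
e^(−t/τ) = (C − C_in)/(C₀ − C_in) = (3.74 − 3.97)/(0.174 − 3.97) = 0.060590
t = −τ ln(…) = 31.654 × 2.8036 = 88.745 s.

88.7 s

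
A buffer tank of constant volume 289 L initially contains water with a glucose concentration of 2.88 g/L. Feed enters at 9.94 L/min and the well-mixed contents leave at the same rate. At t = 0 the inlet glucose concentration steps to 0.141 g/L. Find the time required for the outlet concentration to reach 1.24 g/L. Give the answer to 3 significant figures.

Transient balance on the dissolved component: V dC/dt = Q(C_in − C), so τ = V/Q = 29.074 min.
C(t) = C_in + (C₀ − C_in) e^(−t/τ). Set C = 1.24 and solve for t:
e^(−t/τ) = (C − C_in)/(C₀ − C_in) = (1.24 − 0.141)/(2.88 − 0.141) = 0.40124
t = −τ ln(…) = 29.074 × 0.91319 = 26.551 min.

26.6 min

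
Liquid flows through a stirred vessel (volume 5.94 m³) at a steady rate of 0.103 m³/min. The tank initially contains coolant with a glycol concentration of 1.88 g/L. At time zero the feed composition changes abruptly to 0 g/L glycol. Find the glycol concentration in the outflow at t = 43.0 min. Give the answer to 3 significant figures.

Unsteady species balance (constant V, well mixed): V dC/dt = Q(C_in − C).
So dC/dt = (C_in − C)/τ with τ = V/Q = 5.94/0.103 = 57.670 min.
Solution: C(t) = C_in + (C₀ − C_in) e^(−t/τ).
C(43.0) = 0 + (1.88 − 0)·e^(−43.0/57.670) = 0 + (1.8800)·0.47444 = 0.89194 g/L.

0.892 g/L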